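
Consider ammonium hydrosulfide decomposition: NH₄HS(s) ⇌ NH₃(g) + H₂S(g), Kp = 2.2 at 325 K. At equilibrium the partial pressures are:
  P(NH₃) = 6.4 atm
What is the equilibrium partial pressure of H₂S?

P(H₂S) = 0.34 atm

(NH₄HS is a pure solid — omitted from Kp.)
At equilibrium, Kp = P(NH₃)·P(H₂S) = 2.2.
(6.4)·(P(H₂S)) = 2.2
P(H₂S) = 0.344 = 0.34 atm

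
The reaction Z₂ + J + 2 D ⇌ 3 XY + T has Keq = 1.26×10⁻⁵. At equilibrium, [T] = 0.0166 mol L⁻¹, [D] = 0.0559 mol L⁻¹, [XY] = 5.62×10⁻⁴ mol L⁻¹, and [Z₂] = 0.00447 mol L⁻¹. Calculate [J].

[J] = 0.0167 mol L⁻¹

At equilibrium, Keq = [XY]³·[T] / ([Z₂]·[J]·[D]²) = 1.26×10⁻⁵.
(5.62×10⁻⁴)³·(0.0166) / ((0.00447)·([J])·(0.0559)²) = 1.26×10⁻⁵
[J] = 0.0167 mol L⁻¹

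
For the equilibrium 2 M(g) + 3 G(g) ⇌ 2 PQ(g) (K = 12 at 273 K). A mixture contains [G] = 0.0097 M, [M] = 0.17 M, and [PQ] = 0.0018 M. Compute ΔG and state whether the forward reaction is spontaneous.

Q = [PQ]² / ([M]²·[G]³) = (0.0018)² / ((0.17)²·(0.0097)³) = 123
ΔG = RT ln(Q/K) = (8.314 J mol⁻¹ K⁻¹)(273 K) × ln(123/12)
   = (2.270 kJ/mol)(2.327) = 5.28 kJ/mol
ΔG > 0, so the forward reaction is non-spontaneous (proceeds in reverse).

ΔG = 5.28 kJ/mol; the forward reaction is non-spontaneous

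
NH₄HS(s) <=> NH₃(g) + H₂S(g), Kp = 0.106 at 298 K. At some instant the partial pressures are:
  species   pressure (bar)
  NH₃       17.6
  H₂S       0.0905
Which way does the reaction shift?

(NH₄HS is a pure solid — omitted from Qp.)
Qp = P(NH₃)·P(H₂S) = (17.6)·(0.0905) = 1.59
Qp = 1.59 > Kp = 0.106, so the reverse reaction proceeds.

in the reverse direction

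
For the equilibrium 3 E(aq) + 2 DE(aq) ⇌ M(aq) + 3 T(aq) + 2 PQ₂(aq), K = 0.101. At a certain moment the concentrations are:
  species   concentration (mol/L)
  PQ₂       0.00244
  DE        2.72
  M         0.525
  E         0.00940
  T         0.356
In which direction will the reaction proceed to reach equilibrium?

forward (toward products)

Q = [M]·[T]³·[PQ₂]² / ([E]³·[DE]²) = (0.525)·(0.356)³·(0.00244)² / ((0.00940)³·(2.72)²) = 0.0229
Q = 0.0229 < K = 0.101, so the forward reaction proceeds.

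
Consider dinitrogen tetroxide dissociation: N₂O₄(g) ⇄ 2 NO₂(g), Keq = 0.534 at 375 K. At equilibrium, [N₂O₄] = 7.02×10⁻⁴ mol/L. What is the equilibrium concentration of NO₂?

At equilibrium, Keq = [NO₂]² / [N₂O₄] = 0.534.
([NO₂])² / (7.02×10⁻⁴) = 0.534
[NO₂]² = 3.75×10⁻⁴ ⇒ [NO₂] = 0.0194 mol/L

[NO₂] = 0.0194 mol/L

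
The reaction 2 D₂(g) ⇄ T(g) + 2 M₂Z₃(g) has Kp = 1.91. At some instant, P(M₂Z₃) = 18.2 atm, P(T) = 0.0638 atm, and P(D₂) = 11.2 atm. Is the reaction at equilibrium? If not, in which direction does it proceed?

Qp = P(T)·P(M₂Z₃)² / P(D₂)² = (0.0638)·(18.2)² / (11.2)² = 0.168
Qp = 0.168 < Kp = 1.91, so the forward reaction proceeds.

in the forward direction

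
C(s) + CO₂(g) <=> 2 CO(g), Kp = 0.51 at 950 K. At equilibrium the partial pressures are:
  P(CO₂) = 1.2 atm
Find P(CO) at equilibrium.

(C is a pure solid — omitted from Kp.)
At equilibrium, Kp = P(CO)² / P(CO₂) = 0.51.
(P(CO))² / (1.2) = 0.51
P(CO)² = 0.612 ⇒ P(CO) = 0.78 atm

P(CO) = 0.78 atm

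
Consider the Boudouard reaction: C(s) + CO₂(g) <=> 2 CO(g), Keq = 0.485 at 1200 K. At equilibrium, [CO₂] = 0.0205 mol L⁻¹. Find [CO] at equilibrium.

[CO] = 0.0997 mol L⁻¹

(C is a pure solid — omitted from Keq.)
At equilibrium, Keq = [CO]² / [CO₂] = 0.485.
([CO])² / (0.0205) = 0.485
[CO]² = 0.00994 ⇒ [CO] = 0.0997 mol L⁻¹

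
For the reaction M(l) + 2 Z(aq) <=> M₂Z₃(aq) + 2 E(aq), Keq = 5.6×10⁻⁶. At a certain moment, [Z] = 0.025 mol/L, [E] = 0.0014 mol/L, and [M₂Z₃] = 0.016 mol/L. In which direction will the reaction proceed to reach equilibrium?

(M is a pure liquid — omitted from Q.)
Q = [M₂Z₃]·[E]² / [Z]² = (0.016)·(0.0014)² / (0.025)² = 5.0×10⁻⁵
Q = 5.0×10⁻⁵ > Keq = 5.6×10⁻⁶, so the reverse reaction proceeds.

toward reactants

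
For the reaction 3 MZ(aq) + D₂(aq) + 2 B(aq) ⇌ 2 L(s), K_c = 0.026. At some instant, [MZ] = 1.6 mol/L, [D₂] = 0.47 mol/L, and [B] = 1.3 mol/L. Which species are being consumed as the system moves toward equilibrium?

(L is a pure solid — omitted from Q_c.)
Q_c = 1 / ([MZ]³·[D₂]·[B]²) = 1 / ((1.6)³·(0.47)·(1.3)²) = 0.31
Q_c = 0.31 > K_c = 0.026: net reverse reaction.

L (products)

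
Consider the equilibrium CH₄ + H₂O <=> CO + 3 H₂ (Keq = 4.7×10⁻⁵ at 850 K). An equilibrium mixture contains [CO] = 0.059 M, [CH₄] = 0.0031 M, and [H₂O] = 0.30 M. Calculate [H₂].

At equilibrium, Keq = [CO]·[H₂]³ / ([CH₄]·[H₂O]) = 4.7×10⁻⁵.
(0.059)·([H₂])³ / ((0.0031)·(0.30)) = 4.7×10⁻⁵
[H₂]³ = 7.41×10⁻⁷ ⇒ [H₂] = 0.0090 M

[H₂] = 0.0090 M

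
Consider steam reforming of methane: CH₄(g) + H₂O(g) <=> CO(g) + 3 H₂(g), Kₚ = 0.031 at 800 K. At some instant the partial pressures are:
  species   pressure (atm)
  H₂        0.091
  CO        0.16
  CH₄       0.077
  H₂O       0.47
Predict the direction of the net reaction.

to the right

Qₚ = P(CO)·P(H₂)³ / (P(CH₄)·P(H₂O)) = (0.16)·(0.091)³ / ((0.077)·(0.47)) = 0.0033
Qₚ = 0.0033 < Kₚ = 0.031, so the forward reaction proceeds.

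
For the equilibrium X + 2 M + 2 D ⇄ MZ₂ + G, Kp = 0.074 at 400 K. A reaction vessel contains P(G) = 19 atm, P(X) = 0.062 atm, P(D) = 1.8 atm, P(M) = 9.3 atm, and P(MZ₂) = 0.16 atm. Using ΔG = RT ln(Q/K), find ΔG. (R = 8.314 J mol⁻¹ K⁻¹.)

ΔG = 2.86 kJ/mol

Qp = P(MZ₂)·P(G) / (P(X)·P(M)²·P(D)²) = (0.16)·(19) / ((0.062)·(9.3)²·(1.8)²) = 0.175
ΔG = RT ln(Qp/Kp) = (8.314 J mol⁻¹ K⁻¹)(400 K) × ln(0.175/0.074)
   = (3.326 kJ/mol)(0.8607) = 2.86 kJ/mol
ΔG > 0, so the forward reaction is non-spontaneous (proceeds in reverse).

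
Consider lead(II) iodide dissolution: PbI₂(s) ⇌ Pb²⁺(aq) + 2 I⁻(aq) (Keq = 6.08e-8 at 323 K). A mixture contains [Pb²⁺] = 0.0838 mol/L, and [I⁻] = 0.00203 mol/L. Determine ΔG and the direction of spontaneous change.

ΔG = 4.66 kJ/mol; the forward reaction is non-spontaneous

(PbI₂ is a pure solid — omitted from Q.)
Q = [Pb²⁺]·[I⁻]² = (0.0838)·(0.00203)² = 3.45e-7
ΔG = RT ln(Q/Keq) = (8.314 J mol⁻¹ K⁻¹)(323 K) × ln(3.45e-7/6.08e-8)
   = (2.685 kJ/mol)(1.736) = 4.66 kJ/mol
ΔG > 0, so the forward reaction is non-spontaneous (proceeds in reverse).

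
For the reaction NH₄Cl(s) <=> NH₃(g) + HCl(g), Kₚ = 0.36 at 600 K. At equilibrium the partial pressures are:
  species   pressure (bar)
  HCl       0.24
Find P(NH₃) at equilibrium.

(NH₄Cl is a pure solid — omitted from Kₚ.)
At equilibrium, Kₚ = P(NH₃)·P(HCl) = 0.36.
(P(NH₃))·(0.24) = 0.36
P(NH₃) = 1.50 = 1.5 bar

P(NH₃) = 1.5 bar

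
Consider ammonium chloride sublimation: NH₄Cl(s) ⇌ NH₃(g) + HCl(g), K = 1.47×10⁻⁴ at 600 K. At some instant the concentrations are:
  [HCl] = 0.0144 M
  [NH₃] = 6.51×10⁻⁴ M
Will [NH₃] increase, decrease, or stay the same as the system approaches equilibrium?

increase

(NH₄Cl is a pure solid — omitted from Q.)
Q = [NH₃]·[HCl] = (6.51×10⁻⁴)·(0.0144) = 9.37×10⁻⁶
Q = 9.37×10⁻⁶ < K = 1.47×10⁻⁴: net forward reaction.
NH₃ is a product, so it increases.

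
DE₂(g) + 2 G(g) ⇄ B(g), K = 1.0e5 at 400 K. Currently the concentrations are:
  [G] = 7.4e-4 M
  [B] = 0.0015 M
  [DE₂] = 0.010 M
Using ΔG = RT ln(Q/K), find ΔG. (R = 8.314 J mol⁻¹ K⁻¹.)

Q = [B] / ([DE₂]·[G]²) = (0.0015) / ((0.010)·(7.4e-4)²) = 2.74e5
ΔG = RT ln(Q/K) = (8.314 J mol⁻¹ K⁻¹)(400 K) × ln(2.74e5/1.0e5)
   = (3.326 kJ/mol)(1.008) = 3.35 kJ/mol
ΔG > 0, so the forward reaction is non-spontaneous (proceeds in reverse).

ΔG = 3.35 kJ/mol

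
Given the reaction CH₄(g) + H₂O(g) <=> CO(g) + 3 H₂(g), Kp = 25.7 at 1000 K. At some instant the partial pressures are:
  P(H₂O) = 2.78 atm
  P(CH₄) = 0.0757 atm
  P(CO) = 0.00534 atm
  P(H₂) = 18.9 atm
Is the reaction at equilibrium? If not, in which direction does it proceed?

to the left

Qp = P(CO)·P(H₂)³ / (P(CH₄)·P(H₂O)) = (0.00534)·(18.9)³ / ((0.0757)·(2.78)) = 171
Qp = 171 > Kp = 25.7, so the reverse reaction proceeds.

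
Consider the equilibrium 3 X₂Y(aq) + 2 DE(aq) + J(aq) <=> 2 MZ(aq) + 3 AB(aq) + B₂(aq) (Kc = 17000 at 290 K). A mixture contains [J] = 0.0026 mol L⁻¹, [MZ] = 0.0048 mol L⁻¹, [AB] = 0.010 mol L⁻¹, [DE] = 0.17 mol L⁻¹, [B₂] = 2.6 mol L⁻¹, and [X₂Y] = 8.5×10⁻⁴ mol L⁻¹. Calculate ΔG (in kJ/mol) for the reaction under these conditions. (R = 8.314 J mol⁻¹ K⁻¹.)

Qc = [MZ]²·[AB]³·[B₂] / ([X₂Y]³·[DE]²·[J]) = (0.0048)²·(0.010)³·(2.6) / ((8.5×10⁻⁴)³·(0.17)²·(0.0026)) = 1300
ΔG = RT ln(Qc/Kc) = (8.314 J mol⁻¹ K⁻¹)(290 K) × ln(1300/17000)
   = (2.411 kJ/mol)(-2.571) = -6.20 kJ/mol
ΔG < 0, so the forward reaction is spontaneous (proceeds forward).

ΔG = -6.20 kJ/mol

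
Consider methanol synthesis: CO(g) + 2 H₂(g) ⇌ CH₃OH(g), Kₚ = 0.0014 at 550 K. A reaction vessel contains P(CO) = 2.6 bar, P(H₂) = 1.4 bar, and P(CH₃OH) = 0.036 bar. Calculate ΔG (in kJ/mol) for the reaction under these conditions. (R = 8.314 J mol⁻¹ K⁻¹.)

ΔG = 7.40 kJ/mol

Qₚ = P(CH₃OH) / (P(CO)·P(H₂)²) = (0.036) / ((2.6)·(1.4)²) = 0.00706
ΔG = RT ln(Qₚ/Kₚ) = (8.314 J mol⁻¹ K⁻¹)(550 K) × ln(0.00706/0.0014)
   = (4.573 kJ/mol)(1.618) = 7.40 kJ/mol
ΔG > 0, so the forward reaction is non-spontaneous (proceeds in reverse).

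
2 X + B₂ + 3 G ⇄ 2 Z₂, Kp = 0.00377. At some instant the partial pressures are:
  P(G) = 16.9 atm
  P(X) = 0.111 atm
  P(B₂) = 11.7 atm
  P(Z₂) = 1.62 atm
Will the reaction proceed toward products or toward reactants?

no net change (already at equilibrium)

Qp = P(Z₂)² / (P(X)²·P(B₂)·P(G)³) = (1.62)² / ((0.111)²·(11.7)·(16.9)³) = 0.00377
Qp = 0.00377 = Kp, so the system is already at equilibrium.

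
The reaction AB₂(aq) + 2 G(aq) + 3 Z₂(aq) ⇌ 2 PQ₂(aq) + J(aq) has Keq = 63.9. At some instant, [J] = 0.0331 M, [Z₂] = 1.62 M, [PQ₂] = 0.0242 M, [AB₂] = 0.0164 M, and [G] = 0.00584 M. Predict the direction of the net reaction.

in the forward direction

Q = [PQ₂]²·[J] / ([AB₂]·[G]²·[Z₂]³) = (0.0242)²·(0.0331) / ((0.0164)·(0.00584)²·(1.62)³) = 8.15
Q = 8.15 < Keq = 63.9, so the forward reaction proceeds.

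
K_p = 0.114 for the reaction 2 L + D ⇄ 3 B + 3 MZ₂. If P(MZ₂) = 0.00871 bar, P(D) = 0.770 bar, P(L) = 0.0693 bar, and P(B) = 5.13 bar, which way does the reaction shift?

Q_p = P(B)³·P(MZ₂)³ / (P(L)²·P(D)) = (5.13)³·(0.00871)³ / ((0.0693)²·(0.770)) = 0.0241
Q_p = 0.0241 < K_p = 0.114, so the forward reaction proceeds.

in the forward direction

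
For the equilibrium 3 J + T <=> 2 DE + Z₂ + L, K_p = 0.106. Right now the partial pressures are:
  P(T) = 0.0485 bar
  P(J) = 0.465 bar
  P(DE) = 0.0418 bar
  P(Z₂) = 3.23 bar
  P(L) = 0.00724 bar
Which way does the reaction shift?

to the right

Q_p = P(DE)²·P(Z₂)·P(L) / (P(J)³·P(T)) = (0.0418)²·(3.23)·(0.00724) / ((0.465)³·(0.0485)) = 0.00838
Q_p = 0.00838 < K_p = 0.106, so the forward reaction proceeds.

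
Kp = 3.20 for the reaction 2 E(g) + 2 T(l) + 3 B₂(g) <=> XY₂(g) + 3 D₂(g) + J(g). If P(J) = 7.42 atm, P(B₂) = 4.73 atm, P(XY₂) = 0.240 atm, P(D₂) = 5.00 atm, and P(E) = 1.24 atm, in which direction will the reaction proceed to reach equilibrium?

forward (toward products)

(T is a pure liquid — omitted from Qp.)
Qp = P(XY₂)·P(D₂)³·P(J) / (P(E)²·P(B₂)³) = (0.240)·(5.00)³·(7.42) / ((1.24)²·(4.73)³) = 1.37
Qp = 1.37 < Kp = 3.20, so the forward reaction proceeds.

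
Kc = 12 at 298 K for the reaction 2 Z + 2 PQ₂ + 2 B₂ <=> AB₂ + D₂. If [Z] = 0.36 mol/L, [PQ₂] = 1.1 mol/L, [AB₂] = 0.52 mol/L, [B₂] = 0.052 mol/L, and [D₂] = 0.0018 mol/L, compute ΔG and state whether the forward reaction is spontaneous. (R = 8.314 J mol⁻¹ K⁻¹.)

Qc = [AB₂]·[D₂] / ([Z]²·[PQ₂]²·[B₂]²) = (0.52)·(0.0018) / ((0.36)²·(1.1)²·(0.052)²) = 2.21
ΔG = RT ln(Qc/Kc) = (8.314 J mol⁻¹ K⁻¹)(298 K) × ln(2.21/12)
   = (2.478 kJ/mol)(-1.692) = -4.19 kJ/mol
ΔG < 0, so the forward reaction is spontaneous (proceeds forward).

ΔG = -4.19 kJ/mol; the forward reaction is spontaneous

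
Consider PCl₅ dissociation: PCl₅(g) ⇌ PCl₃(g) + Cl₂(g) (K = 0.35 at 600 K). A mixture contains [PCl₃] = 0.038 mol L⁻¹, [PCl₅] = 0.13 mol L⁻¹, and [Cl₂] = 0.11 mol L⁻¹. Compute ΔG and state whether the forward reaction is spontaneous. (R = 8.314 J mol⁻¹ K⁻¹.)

ΔG = -11.9 kJ/mol; the forward reaction is spontaneous

Q = [PCl₃]·[Cl₂] / [PCl₅] = (0.038)·(0.11) / (0.13) = 0.0322
ΔG = RT ln(Q/K) = (8.314 J mol⁻¹ K⁻¹)(600 K) × ln(0.0322/0.35)
   = (4.988 kJ/mol)(-2.386) = -11.9 kJ/mol
ΔG < 0, so the forward reaction is spontaneous (proceeds forward).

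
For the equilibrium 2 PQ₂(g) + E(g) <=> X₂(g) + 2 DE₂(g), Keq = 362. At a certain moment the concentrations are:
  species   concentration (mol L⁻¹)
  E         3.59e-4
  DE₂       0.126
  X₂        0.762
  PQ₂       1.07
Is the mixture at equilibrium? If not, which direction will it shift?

Q = [X₂]·[DE₂]² / ([PQ₂]²·[E]) = (0.762)·(0.126)² / ((1.07)²·(3.59e-4)) = 29.4
Q = 29.4 < Keq = 362: net forward reaction.

no; Q < K, reaction proceeds forward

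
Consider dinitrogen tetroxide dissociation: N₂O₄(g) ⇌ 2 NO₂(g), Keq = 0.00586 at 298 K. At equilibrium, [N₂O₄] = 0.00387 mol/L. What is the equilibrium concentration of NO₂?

At equilibrium, Keq = [NO₂]² / [N₂O₄] = 0.00586.
([NO₂])² / (0.00387) = 0.00586
[NO₂]² = 2.27e-5 ⇒ [NO₂] = 0.00476 mol/L

[NO₂] = 0.00476 mol/L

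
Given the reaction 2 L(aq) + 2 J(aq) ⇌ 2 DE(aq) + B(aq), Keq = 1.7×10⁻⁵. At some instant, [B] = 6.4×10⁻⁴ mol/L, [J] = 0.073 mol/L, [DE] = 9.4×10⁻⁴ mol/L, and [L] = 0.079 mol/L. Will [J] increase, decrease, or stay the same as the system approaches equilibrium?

stay the same

Q = [DE]²·[B] / ([L]²·[J]²) = (9.4×10⁻⁴)²·(6.4×10⁻⁴) / ((0.079)²·(0.073)²) = 1.7×10⁻⁵
Q = 1.7×10⁻⁵ = Keq; the system is at equilibrium.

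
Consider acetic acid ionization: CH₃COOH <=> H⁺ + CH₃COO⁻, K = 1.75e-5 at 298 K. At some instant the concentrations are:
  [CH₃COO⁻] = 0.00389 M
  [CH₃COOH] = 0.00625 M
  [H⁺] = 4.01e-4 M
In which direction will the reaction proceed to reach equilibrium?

reverse (toward reactants)

Q = [H⁺]·[CH₃COO⁻] / [CH₃COOH] = (4.01e-4)·(0.00389) / (0.00625) = 2.50e-4
Q = 2.50e-4 > K = 1.75e-5, so the reverse reaction proceeds.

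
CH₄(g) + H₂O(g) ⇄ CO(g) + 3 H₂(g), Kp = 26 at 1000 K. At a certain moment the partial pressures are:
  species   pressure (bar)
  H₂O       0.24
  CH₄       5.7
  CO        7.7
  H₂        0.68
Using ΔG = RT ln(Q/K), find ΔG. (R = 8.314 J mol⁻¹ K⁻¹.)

Qp = P(CO)·P(H₂)³ / (P(CH₄)·P(H₂O)) = (7.7)·(0.68)³ / ((5.7)·(0.24)) = 1.77
ΔG = RT ln(Qp/Kp) = (8.314 J mol⁻¹ K⁻¹)(1000 K) × ln(1.77/26)
   = (8.314 kJ/mol)(-2.687) = -22.3 kJ/mol
ΔG < 0, so the forward reaction is spontaneous (proceeds forward).

ΔG = -22.3 kJ/mol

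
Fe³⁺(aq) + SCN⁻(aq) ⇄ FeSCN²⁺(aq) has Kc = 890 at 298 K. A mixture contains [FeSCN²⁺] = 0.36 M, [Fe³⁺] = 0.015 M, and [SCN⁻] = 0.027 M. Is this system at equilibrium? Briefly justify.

Qc = [FeSCN²⁺] / ([Fe³⁺]·[SCN⁻]) = (0.36) / ((0.015)·(0.027)) = 890
Qc = 890 = Kc; the system is at equilibrium.

yes, at equilibrium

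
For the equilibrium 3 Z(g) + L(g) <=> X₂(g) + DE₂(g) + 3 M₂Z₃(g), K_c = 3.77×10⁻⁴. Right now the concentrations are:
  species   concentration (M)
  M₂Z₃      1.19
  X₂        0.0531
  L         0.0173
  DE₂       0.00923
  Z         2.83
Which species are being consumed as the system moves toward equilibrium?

Q_c = [X₂]·[DE₂]·[M₂Z₃]³ / ([Z]³·[L]) = (0.0531)·(0.00923)·(1.19)³ / ((2.83)³·(0.0173)) = 0.00211
Q_c = 0.00211 > K_c = 3.77×10⁻⁴: net reverse reaction.

X₂, DE₂, M₂Z₃ (products)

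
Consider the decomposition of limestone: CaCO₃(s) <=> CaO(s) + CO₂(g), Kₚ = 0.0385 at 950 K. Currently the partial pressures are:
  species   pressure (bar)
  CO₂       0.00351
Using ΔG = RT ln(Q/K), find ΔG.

(CaCO₃, CaO are pure solids — omitted from Qₚ.)
Qₚ = P(CO₂) = 0.00351
ΔG = RT ln(Qₚ/Kₚ) = (8.314 J mol⁻¹ K⁻¹)(950 K) × ln(0.00351/0.0385)
   = (7.898 kJ/mol)(-2.395) = -18.9 kJ/mol
ΔG < 0, so the forward reaction is spontaneous (proceeds forward).

ΔG = -18.9 kJ/mol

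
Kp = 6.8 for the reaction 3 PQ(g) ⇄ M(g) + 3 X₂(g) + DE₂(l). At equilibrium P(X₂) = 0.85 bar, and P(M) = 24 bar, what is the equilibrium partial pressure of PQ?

(DE₂ is a pure liquid — omitted from Kp.)
At equilibrium, Kp = P(M)·P(X₂)³ / P(PQ)³ = 6.8.
(24)·(0.85)³ / (P(PQ))³ = 6.8
P(PQ)³ = 2.17 ⇒ P(PQ) = 1.3 bar

P(PQ) = 1.3 bar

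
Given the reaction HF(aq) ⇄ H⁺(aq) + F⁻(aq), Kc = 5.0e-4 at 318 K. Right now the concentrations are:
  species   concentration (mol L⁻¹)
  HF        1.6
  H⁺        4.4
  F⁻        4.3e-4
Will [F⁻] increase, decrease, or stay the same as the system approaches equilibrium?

Qc = [H⁺]·[F⁻] / [HF] = (4.4)·(4.3e-4) / (1.6) = 0.0012
Qc = 0.0012 > Kc = 5.0e-4: net reverse reaction.
F⁻ is a product, so it decreases.

decrease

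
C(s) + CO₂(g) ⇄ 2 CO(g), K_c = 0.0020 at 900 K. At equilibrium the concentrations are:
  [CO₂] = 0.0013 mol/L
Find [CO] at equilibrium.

(C is a pure solid — omitted from K_c.)
At equilibrium, K_c = [CO]² / [CO₂] = 0.0020.
([CO])² / (0.0013) = 0.0020
[CO]² = 2.60e-6 ⇒ [CO] = 0.0016 mol/L

[CO] = 0.0016 mol/L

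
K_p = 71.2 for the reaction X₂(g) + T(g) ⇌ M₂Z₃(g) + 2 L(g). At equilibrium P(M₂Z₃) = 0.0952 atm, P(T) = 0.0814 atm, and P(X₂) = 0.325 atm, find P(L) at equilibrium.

P(L) = 4.45 atm

At equilibrium, K_p = P(M₂Z₃)·P(L)² / (P(X₂)·P(T)) = 71.2.
(0.0952)·(P(L))² / ((0.325)·(0.0814)) = 71.2
P(L)² = 19.8 ⇒ P(L) = 4.45 atm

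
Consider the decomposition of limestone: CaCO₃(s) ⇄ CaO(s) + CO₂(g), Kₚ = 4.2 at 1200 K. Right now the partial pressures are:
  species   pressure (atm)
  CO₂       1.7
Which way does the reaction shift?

forward (toward products)

(CaCO₃, CaO are pure solids — omitted from Qₚ.)
Qₚ = P(CO₂) = 1.7
Qₚ = 1.7 < Kₚ = 4.2, so the forward reaction proceeds.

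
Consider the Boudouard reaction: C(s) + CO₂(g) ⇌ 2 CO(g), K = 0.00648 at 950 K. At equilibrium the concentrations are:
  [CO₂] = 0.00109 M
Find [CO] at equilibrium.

(C is a pure solid — omitted from K.)
At equilibrium, K = [CO]² / [CO₂] = 0.00648.
([CO])² / (0.00109) = 0.00648
[CO]² = 7.06×10⁻⁶ ⇒ [CO] = 0.00266 M

[CO] = 0.00266 M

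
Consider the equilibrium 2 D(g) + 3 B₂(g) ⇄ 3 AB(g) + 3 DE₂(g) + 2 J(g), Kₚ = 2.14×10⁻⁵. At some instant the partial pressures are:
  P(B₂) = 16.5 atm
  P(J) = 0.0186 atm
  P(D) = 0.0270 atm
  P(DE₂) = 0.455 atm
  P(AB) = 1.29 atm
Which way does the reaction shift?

neither direction; the system is at equilibrium

Qₚ = P(AB)³·P(DE₂)³·P(J)² / (P(D)²·P(B₂)³) = (1.29)³·(0.455)³·(0.0186)² / ((0.0270)²·(16.5)³) = 2.14×10⁻⁵
Qₚ = 2.14×10⁻⁵ = Kₚ, so the system is already at equilibrium.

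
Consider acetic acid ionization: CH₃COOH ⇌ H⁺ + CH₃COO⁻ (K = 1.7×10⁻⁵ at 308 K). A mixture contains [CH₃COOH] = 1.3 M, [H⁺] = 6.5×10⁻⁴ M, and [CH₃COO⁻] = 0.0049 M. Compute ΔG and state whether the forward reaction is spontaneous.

Q = [H⁺]·[CH₃COO⁻] / [CH₃COOH] = (6.5×10⁻⁴)·(0.0049) / (1.3) = 2.45×10⁻⁶
ΔG = RT ln(Q/K) = (8.314 J mol⁻¹ K⁻¹)(308 K) × ln(2.45×10⁻⁶/1.7×10⁻⁵)
   = (2.561 kJ/mol)(-1.937) = -4.96 kJ/mol
ΔG < 0, so the forward reaction is spontaneous (proceeds forward).

ΔG = -4.96 kJ/mol; the forward reaction is spontaneous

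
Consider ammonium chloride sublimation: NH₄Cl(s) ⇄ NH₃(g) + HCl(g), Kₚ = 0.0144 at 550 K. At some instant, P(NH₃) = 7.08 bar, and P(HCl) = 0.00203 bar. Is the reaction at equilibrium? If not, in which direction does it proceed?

(NH₄Cl is a pure solid — omitted from Qₚ.)
Qₚ = P(NH₃)·P(HCl) = (7.08)·(0.00203) = 0.0144
Qₚ = 0.0144 = Kₚ, so the system is already at equilibrium.

no net change (already at equilibrium)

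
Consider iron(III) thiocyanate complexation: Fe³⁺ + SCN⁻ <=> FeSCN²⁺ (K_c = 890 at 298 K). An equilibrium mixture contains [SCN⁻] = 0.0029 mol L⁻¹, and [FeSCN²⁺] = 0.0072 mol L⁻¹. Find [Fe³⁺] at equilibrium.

At equilibrium, K_c = [FeSCN²⁺] / ([Fe³⁺]·[SCN⁻]) = 890.
(0.0072) / (([Fe³⁺])·(0.0029)) = 890
[Fe³⁺] = 0.00279 = 0.0028 mol L⁻¹

[Fe³⁺] = 0.0028 mol L⁻¹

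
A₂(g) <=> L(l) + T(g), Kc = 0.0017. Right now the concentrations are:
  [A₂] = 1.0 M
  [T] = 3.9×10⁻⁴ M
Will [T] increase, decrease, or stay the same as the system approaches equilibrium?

(L is a pure liquid — omitted from Qc.)
Qc = [T] / [A₂] = (3.9×10⁻⁴) / (1.0) = 3.9×10⁻⁴
Qc = 3.9×10⁻⁴ < Kc = 0.0017: net forward reaction.
T is a product, so it increases.

increase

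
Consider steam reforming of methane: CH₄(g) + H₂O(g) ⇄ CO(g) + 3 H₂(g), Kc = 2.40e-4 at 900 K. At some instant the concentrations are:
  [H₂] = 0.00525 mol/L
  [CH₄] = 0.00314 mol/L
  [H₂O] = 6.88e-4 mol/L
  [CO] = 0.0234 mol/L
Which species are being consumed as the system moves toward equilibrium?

Qc = [CO]·[H₂]³ / ([CH₄]·[H₂O]) = (0.0234)·(0.00525)³ / ((0.00314)·(6.88e-4)) = 0.00157
Qc = 0.00157 > Kc = 2.40e-4: net reverse reaction.

CO, H₂ (products)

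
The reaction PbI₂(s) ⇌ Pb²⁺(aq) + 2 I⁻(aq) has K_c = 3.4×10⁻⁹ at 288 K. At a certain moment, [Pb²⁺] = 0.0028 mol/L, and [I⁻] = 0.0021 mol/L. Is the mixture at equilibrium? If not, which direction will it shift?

no; Q > K, reaction proceeds in reverse

(PbI₂ is a pure solid — omitted from Q_c.)
Q_c = [Pb²⁺]·[I⁻]² = (0.0028)·(0.0021)² = 1.2×10⁻⁸
Q_c = 1.2×10⁻⁸ > K_c = 3.4×10⁻⁹: net reverse reaction.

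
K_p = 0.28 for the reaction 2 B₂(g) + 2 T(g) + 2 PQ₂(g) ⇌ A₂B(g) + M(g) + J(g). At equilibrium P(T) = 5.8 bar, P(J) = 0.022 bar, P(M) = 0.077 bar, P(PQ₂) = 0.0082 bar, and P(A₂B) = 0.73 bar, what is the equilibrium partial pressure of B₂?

At equilibrium, K_p = P(A₂B)·P(M)·P(J) / (P(B₂)²·P(T)²·P(PQ₂)²) = 0.28.
(0.73)·(0.077)·(0.022) / ((P(B₂))²·(5.8)²·(0.0082)²) = 0.28
P(B₂)² = 1.95 ⇒ P(B₂) = 1.4 bar

P(B₂) = 1.4 bar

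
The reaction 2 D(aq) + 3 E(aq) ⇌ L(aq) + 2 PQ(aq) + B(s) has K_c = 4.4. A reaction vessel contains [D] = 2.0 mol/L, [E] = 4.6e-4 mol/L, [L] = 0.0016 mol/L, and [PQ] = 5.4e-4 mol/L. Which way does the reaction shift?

(B is a pure solid — omitted from Q_c.)
Q_c = [L]·[PQ]² / ([D]²·[E]³) = (0.0016)·(5.4e-4)² / ((2.0)²·(4.6e-4)³) = 1.2
Q_c = 1.2 < K_c = 4.4, so the forward reaction proceeds.

to the right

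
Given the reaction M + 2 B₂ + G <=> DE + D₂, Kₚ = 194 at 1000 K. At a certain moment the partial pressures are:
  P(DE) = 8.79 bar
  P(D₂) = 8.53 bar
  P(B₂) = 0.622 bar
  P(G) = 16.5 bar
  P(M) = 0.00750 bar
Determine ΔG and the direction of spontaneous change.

ΔG = 17.4 kJ/mol; the forward reaction is non-spontaneous

Qₚ = P(DE)·P(D₂) / (P(M)·P(B₂)²·P(G)) = (8.79)·(8.53) / ((0.00750)·(0.622)²·(16.5)) = 1570
ΔG = RT ln(Qₚ/Kₚ) = (8.314 J mol⁻¹ K⁻¹)(1000 K) × ln(1570/194)
   = (8.314 kJ/mol)(2.091) = 17.4 kJ/mol
ΔG > 0, so the forward reaction is non-spontaneous (proceeds in reverse).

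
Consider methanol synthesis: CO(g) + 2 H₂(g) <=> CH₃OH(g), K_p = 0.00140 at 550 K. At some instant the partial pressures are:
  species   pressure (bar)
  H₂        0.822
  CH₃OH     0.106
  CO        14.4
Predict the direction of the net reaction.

Q_p = P(CH₃OH) / (P(CO)·P(H₂)²) = (0.106) / ((14.4)·(0.822)²) = 0.0109
Q_p = 0.0109 > K_p = 0.00140, so the reverse reaction proceeds.

reverse (toward reactants)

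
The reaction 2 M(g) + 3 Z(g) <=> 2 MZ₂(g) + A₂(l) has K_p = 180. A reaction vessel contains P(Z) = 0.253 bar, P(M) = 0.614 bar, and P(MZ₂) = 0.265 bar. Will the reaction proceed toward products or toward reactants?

(A₂ is a pure liquid — omitted from Q_p.)
Q_p = P(MZ₂)² / (P(M)²·P(Z)³) = (0.265)² / ((0.614)²·(0.253)³) = 11.5
Q_p = 11.5 < K_p = 180, so the forward reaction proceeds.

toward products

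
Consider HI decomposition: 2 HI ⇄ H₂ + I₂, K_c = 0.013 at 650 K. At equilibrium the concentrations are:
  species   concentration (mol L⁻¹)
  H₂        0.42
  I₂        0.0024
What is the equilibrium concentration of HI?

At equilibrium, K_c = [H₂]·[I₂] / [HI]² = 0.013.
(0.42)·(0.0024) / ([HI])² = 0.013
[HI]² = 0.0775 ⇒ [HI] = 0.28 mol L⁻¹

[HI] = 0.28 mol L⁻¹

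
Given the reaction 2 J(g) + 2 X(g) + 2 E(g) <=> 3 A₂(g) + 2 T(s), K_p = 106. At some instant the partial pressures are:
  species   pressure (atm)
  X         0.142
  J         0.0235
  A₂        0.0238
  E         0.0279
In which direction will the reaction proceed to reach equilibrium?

(T is a pure solid — omitted from Q_p.)
Q_p = P(A₂)³ / (P(J)²·P(X)²·P(E)²) = (0.0238)³ / ((0.0235)²·(0.142)²·(0.0279)²) = 1560
Q_p = 1560 > K_p = 106, so the reverse reaction proceeds.

in the reverse direction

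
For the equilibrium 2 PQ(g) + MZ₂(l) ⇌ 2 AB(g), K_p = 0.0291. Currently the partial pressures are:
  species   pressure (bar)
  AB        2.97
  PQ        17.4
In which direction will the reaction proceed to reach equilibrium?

(MZ₂ is a pure liquid — omitted from Q_p.)
Q_p = P(AB)² / P(PQ)² = (2.97)² / (17.4)² = 0.0291
Q_p = 0.0291 = K_p, so the system is already at equilibrium.

at equilibrium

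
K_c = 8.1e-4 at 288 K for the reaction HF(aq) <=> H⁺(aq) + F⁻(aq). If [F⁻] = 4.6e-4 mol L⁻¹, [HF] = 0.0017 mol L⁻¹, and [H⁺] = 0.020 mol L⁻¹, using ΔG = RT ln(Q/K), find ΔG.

ΔG = 4.55 kJ/mol

Q_c = [H⁺]·[F⁻] / [HF] = (0.020)·(4.6e-4) / (0.0017) = 0.00541
ΔG = RT ln(Q_c/K_c) = (8.314 J mol⁻¹ K⁻¹)(288 K) × ln(0.00541/8.1e-4)
   = (2.394 kJ/mol)(1.899) = 4.55 kJ/mol
ΔG > 0, so the forward reaction is non-spontaneous (proceeds in reverse).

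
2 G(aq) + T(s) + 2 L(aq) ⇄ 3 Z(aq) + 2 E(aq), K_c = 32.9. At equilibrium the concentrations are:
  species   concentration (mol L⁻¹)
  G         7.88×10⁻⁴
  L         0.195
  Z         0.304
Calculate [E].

(T is a pure solid — omitted from K_c.)
At equilibrium, K_c = [Z]³·[E]² / ([G]²·[L]²) = 32.9.
(0.304)³·([E])² / ((7.88×10⁻⁴)²·(0.195)²) = 32.9
[E]² = 2.77×10⁻⁵ ⇒ [E] = 0.00526 mol L⁻¹

[E] = 0.00526 mol L⁻¹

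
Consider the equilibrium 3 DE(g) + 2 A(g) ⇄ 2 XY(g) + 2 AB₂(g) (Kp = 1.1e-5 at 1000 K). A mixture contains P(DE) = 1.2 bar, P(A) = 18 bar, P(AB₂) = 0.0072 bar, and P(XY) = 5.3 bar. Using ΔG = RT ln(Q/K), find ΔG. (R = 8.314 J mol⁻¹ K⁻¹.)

ΔG = -12.0 kJ/mol

Qp = P(XY)²·P(AB₂)² / (P(DE)³·P(A)²) = (5.3)²·(0.0072)² / ((1.2)³·(18)²) = 2.60e-6
ΔG = RT ln(Qp/Kp) = (8.314 J mol⁻¹ K⁻¹)(1000 K) × ln(2.60e-6/1.1e-5)
   = (8.314 kJ/mol)(-1.442) = -12.0 kJ/mol
ΔG < 0, so the forward reaction is spontaneous (proceeds forward).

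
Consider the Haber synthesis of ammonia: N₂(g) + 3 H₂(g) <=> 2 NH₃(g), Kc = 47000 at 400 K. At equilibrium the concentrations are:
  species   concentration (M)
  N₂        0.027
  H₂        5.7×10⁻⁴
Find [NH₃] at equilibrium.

[NH₃] = 4.8×10⁻⁴ M

At equilibrium, Kc = [NH₃]² / ([N₂]·[H₂]³) = 47000.
([NH₃])² / ((0.027)·(5.7×10⁻⁴)³) = 47000
[NH₃]² = 2.35×10⁻⁷ ⇒ [NH₃] = 4.8×10⁻⁴ M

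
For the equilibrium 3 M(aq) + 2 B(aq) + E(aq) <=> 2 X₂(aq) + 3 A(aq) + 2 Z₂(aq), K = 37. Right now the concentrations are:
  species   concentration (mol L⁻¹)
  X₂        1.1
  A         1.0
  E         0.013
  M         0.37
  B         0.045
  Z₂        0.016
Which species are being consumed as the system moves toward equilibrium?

X₂, A, Z₂ (products)

Q = [X₂]²·[A]³·[Z₂]² / ([M]³·[B]²·[E]) = (1.1)²·(1.0)³·(0.016)² / ((0.37)³·(0.045)²·(0.013)) = 230
Q = 230 > K = 37: net reverse reaction.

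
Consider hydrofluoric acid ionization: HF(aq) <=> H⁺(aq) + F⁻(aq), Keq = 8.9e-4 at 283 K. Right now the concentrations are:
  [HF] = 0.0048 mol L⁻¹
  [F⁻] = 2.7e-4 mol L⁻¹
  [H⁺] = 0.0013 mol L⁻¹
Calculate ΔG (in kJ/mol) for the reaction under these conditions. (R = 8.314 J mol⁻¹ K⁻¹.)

Q = [H⁺]·[F⁻] / [HF] = (0.0013)·(2.7e-4) / (0.0048) = 7.31e-5
ΔG = RT ln(Q/Keq) = (8.314 J mol⁻¹ K⁻¹)(283 K) × ln(7.31e-5/8.9e-4)
   = (2.353 kJ/mol)(-2.499) = -5.88 kJ/mol
ΔG < 0, so the forward reaction is spontaneous (proceeds forward).

ΔG = -5.88 kJ/mol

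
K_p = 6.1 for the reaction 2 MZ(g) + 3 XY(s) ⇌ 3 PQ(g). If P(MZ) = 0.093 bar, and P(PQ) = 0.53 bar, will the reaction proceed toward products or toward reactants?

reverse (toward reactants)

(XY is a pure solid — omitted from Q_p.)
Q_p = P(PQ)³ / P(MZ)² = (0.53)³ / (0.093)² = 17
Q_p = 17 > K_p = 6.1, so the reverse reaction proceeds.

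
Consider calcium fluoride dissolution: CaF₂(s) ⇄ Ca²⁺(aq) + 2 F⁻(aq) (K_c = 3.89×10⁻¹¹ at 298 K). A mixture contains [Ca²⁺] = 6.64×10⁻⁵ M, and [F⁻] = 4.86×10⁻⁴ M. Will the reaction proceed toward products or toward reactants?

(CaF₂ is a pure solid — omitted from Q_c.)
Q_c = [Ca²⁺]·[F⁻]² = (6.64×10⁻⁵)·(4.86×10⁻⁴)² = 1.57×10⁻¹¹
Q_c = 1.57×10⁻¹¹ < K_c = 3.89×10⁻¹¹, so the forward reaction proceeds.

toward products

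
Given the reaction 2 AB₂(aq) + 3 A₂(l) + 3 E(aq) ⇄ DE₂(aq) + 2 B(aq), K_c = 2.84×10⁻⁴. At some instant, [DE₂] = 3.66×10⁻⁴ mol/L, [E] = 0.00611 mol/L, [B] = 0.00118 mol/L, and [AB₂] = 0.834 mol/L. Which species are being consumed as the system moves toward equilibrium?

DE₂, B (products)

(A₂ is a pure liquid — omitted from Q_c.)
Q_c = [DE₂]·[B]² / ([AB₂]²·[E]³) = (3.66×10⁻⁴)·(0.00118)² / ((0.834)²·(0.00611)³) = 0.00321
Q_c = 0.00321 > K_c = 2.84×10⁻⁴: net reverse reaction.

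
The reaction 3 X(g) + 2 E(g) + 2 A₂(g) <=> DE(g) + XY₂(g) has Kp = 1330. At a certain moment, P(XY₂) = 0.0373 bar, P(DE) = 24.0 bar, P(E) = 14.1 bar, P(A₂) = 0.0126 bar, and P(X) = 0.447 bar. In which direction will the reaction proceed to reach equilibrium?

Qp = P(DE)·P(XY₂) / (P(X)³·P(E)²·P(A₂)²) = (24.0)·(0.0373) / ((0.447)³·(14.1)²·(0.0126)²) = 318
Qp = 318 < Kp = 1330, so the forward reaction proceeds.

in the forward direction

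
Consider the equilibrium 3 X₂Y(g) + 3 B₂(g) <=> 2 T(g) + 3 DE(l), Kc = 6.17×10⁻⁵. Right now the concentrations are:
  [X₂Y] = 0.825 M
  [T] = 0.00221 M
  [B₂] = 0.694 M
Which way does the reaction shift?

forward (toward products)

(DE is a pure liquid — omitted from Qc.)
Qc = [T]² / ([X₂Y]³·[B₂]³) = (0.00221)² / ((0.825)³·(0.694)³) = 2.60×10⁻⁵
Qc = 2.60×10⁻⁵ < Kc = 6.17×10⁻⁵, so the forward reaction proceeds.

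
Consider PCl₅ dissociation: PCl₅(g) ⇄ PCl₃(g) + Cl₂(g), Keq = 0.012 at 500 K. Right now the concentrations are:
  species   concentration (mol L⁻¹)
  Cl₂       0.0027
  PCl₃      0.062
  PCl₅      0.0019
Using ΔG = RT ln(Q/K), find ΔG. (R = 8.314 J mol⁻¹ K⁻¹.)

Q = [PCl₃]·[Cl₂] / [PCl₅] = (0.062)·(0.0027) / (0.0019) = 0.0881
ΔG = RT ln(Q/Keq) = (8.314 J mol⁻¹ K⁻¹)(500 K) × ln(0.0881/0.012)
   = (4.157 kJ/mol)(1.994) = 8.29 kJ/mol
ΔG > 0, so the forward reaction is non-spontaneous (proceeds in reverse).

ΔG = 8.29 kJ/mol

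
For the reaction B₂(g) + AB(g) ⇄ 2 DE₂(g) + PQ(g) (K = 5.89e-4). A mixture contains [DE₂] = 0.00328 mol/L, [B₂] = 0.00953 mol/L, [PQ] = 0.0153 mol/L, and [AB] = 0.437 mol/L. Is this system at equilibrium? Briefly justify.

Q = [DE₂]²·[PQ] / ([B₂]·[AB]) = (0.00328)²·(0.0153) / ((0.00953)·(0.437)) = 3.95e-5
Q = 3.95e-5 < K = 5.89e-4: net forward reaction.

no; Q < K, reaction proceeds forward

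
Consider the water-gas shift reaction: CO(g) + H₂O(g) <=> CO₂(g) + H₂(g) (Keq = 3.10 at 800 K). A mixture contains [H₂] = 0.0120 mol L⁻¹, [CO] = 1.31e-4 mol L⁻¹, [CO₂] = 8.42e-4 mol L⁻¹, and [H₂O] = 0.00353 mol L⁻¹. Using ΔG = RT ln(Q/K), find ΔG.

ΔG = 13.0 kJ/mol

Q = [CO₂]·[H₂] / ([CO]·[H₂O]) = (8.42e-4)·(0.0120) / ((1.31e-4)·(0.00353)) = 21.8
ΔG = RT ln(Q/Keq) = (8.314 J mol⁻¹ K⁻¹)(800 K) × ln(21.8/3.10)
   = (6.651 kJ/mol)(1.951) = 13.0 kJ/mol
ΔG > 0, so the forward reaction is non-spontaneous (proceeds in reverse).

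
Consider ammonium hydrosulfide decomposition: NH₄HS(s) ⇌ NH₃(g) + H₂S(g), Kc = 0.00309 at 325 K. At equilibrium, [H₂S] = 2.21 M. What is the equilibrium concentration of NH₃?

[NH₃] = 0.00140 M

(NH₄HS is a pure solid — omitted from Kc.)
At equilibrium, Kc = [NH₃]·[H₂S] = 0.00309.
([NH₃])·(2.21) = 0.00309
[NH₃] = 0.00140 M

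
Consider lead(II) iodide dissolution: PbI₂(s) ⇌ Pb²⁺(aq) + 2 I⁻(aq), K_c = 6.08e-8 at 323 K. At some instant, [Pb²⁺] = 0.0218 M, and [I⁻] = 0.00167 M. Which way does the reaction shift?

(PbI₂ is a pure solid — omitted from Q_c.)
Q_c = [Pb²⁺]·[I⁻]² = (0.0218)·(0.00167)² = 6.08e-8
Q_c = 6.08e-8 = K_c, so the system is already at equilibrium.

at equilibrium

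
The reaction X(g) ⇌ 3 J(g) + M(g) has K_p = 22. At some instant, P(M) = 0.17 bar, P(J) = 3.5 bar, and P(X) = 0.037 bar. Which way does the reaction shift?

reverse (toward reactants)

Q_p = P(J)³·P(M) / P(X) = (3.5)³·(0.17) / (0.037) = 200
Q_p = 200 > K_p = 22, so the reverse reaction proceeds.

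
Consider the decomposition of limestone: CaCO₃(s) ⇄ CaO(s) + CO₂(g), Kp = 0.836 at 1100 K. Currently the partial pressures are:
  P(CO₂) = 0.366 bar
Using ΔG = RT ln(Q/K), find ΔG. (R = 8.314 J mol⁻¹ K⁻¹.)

(CaCO₃, CaO are pure solids — omitted from Qp.)
Qp = P(CO₂) = 0.366
ΔG = RT ln(Qp/Kp) = (8.314 J mol⁻¹ K⁻¹)(1100 K) × ln(0.366/0.836)
   = (9.145 kJ/mol)(-0.8260) = -7.55 kJ/mol
ΔG < 0, so the forward reaction is spontaneous (proceeds forward).

ΔG = -7.55 kJ/mol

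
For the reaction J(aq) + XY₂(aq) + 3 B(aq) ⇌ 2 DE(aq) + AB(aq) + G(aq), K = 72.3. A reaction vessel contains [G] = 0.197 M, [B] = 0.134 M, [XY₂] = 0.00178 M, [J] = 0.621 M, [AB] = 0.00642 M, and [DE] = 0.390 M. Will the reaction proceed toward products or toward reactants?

no net change (already at equilibrium)

Q = [DE]²·[AB]·[G] / ([J]·[XY₂]·[B]³) = (0.390)²·(0.00642)·(0.197) / ((0.621)·(0.00178)·(0.134)³) = 72.3
Q = 72.3 = K, so the system is already at equilibrium.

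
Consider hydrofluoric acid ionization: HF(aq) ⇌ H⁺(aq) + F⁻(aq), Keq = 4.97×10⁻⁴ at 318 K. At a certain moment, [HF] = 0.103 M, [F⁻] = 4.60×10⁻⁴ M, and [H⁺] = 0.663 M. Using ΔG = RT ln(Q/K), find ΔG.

ΔG = 4.72 kJ/mol

Q = [H⁺]·[F⁻] / [HF] = (0.663)·(4.60×10⁻⁴) / (0.103) = 0.00296
ΔG = RT ln(Q/Keq) = (8.314 J mol⁻¹ K⁻¹)(318 K) × ln(0.00296/4.97×10⁻⁴)
   = (2.644 kJ/mol)(1.784) = 4.72 kJ/mol
ΔG > 0, so the forward reaction is non-spontaneous (proceeds in reverse).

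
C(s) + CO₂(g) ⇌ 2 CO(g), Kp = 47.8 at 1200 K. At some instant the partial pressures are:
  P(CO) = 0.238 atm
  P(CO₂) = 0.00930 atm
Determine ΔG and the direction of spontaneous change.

ΔG = -20.6 kJ/mol; the forward reaction is spontaneous

(C is a pure solid — omitted from Qp.)
Qp = P(CO)² / P(CO₂) = (0.238)² / (0.00930) = 6.09
ΔG = RT ln(Qp/Kp) = (8.314 J mol⁻¹ K⁻¹)(1200 K) × ln(6.09/47.8)
   = (9.977 kJ/mol)(-2.060) = -20.6 kJ/mol
ΔG < 0, so the forward reaction is spontaneous (proceeds forward).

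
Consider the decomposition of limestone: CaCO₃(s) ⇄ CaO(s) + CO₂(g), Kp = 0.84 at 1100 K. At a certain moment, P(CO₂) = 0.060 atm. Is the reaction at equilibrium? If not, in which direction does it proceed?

(CaCO₃, CaO are pure solids — omitted from Qp.)
Qp = P(CO₂) = 0.060
Qp = 0.060 < Kp = 0.84, so the forward reaction proceeds.

forward (toward products)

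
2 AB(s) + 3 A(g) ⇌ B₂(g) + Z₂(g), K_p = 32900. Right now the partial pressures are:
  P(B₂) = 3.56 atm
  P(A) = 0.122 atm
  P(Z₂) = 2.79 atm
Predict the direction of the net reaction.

forward (toward products)

(AB is a pure solid — omitted from Q_p.)
Q_p = P(B₂)·P(Z₂) / P(A)³ = (3.56)·(2.79) / (0.122)³ = 5470
Q_p = 5470 < K_p = 32900, so the forward reaction proceeds.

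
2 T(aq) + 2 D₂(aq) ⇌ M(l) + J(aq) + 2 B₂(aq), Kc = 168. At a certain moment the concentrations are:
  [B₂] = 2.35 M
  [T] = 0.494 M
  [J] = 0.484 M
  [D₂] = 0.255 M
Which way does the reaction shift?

no net change (already at equilibrium)

(M is a pure liquid — omitted from Qc.)
Qc = [J]·[B₂]² / ([T]²·[D₂]²) = (0.484)·(2.35)² / ((0.494)²·(0.255)²) = 168
Qc = 168 = Kc, so the system is already at equilibrium.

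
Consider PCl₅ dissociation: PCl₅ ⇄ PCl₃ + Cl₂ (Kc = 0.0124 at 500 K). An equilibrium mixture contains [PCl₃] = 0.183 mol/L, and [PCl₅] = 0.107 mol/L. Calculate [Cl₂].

At equilibrium, Kc = [PCl₃]·[Cl₂] / [PCl₅] = 0.0124.
(0.183)·([Cl₂]) / (0.107) = 0.0124
[Cl₂] = 0.00725 mol/L

[Cl₂] = 0.00725 mol/L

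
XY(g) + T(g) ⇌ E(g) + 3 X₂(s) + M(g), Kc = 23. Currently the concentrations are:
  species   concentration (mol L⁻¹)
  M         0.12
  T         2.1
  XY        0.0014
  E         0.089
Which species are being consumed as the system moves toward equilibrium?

(X₂ is a pure solid — omitted from Qc.)
Qc = [E]·[M] / ([XY]·[T]) = (0.089)·(0.12) / ((0.0014)·(2.1)) = 3.6
Qc = 3.6 < Kc = 23: net forward reaction.

XY, T (reactants)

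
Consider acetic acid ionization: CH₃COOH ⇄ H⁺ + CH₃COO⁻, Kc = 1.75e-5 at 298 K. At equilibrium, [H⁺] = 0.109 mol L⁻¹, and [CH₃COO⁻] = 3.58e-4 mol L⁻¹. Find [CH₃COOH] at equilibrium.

[CH₃COOH] = 2.23 mol L⁻¹

At equilibrium, Kc = [H⁺]·[CH₃COO⁻] / [CH₃COOH] = 1.75e-5.
(0.109)·(3.58e-4) / ([CH₃COOH]) = 1.75e-5
[CH₃COOH] = 2.23 mol L⁻¹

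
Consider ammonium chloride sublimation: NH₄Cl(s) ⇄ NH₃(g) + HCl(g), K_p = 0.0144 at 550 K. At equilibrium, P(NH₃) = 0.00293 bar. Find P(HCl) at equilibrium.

P(HCl) = 4.91 bar

(NH₄Cl is a pure solid — omitted from K_p.)
At equilibrium, K_p = P(NH₃)·P(HCl) = 0.0144.
(0.00293)·(P(HCl)) = 0.0144
P(HCl) = 4.91 bar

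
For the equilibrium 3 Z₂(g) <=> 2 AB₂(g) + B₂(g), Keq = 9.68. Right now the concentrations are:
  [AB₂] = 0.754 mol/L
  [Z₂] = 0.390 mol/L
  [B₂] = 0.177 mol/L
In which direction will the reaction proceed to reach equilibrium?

in the forward direction

Q = [AB₂]²·[B₂] / [Z₂]³ = (0.754)²·(0.177) / (0.390)³ = 1.70
Q = 1.70 < Keq = 9.68, so the forward reaction proceeds.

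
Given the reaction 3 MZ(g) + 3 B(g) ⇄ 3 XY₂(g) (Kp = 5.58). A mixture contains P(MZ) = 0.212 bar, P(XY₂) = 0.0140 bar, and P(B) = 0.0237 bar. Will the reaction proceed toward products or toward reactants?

toward reactants

Qp = P(XY₂)³ / (P(MZ)³·P(B)³) = (0.0140)³ / ((0.212)³·(0.0237)³) = 21.6
Qp = 21.6 > Kp = 5.58, so the reverse reaction proceeds.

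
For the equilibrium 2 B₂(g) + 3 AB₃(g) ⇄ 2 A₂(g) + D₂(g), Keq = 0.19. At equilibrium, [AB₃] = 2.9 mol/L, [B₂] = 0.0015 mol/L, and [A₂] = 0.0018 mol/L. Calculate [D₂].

[D₂] = 3.2 mol/L

At equilibrium, Keq = [A₂]²·[D₂] / ([B₂]²·[AB₃]³) = 0.19.
(0.0018)²·([D₂]) / ((0.0015)²·(2.9)³) = 0.19
[D₂] = 3.22 = 3.2 mol/L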